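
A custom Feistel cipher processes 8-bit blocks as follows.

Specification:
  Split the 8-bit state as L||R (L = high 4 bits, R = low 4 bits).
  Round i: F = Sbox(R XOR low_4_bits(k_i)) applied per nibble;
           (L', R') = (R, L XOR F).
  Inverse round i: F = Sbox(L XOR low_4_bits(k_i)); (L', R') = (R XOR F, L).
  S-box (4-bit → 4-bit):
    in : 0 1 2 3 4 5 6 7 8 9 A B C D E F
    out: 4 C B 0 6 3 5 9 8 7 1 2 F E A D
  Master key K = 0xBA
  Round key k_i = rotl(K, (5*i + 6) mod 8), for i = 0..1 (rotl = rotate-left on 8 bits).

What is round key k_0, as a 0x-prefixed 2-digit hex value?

K = 0xBA
k_0 = rotl(K, (5*0+6) mod 8) = rotl(K, 6) = 0xAE

0xAE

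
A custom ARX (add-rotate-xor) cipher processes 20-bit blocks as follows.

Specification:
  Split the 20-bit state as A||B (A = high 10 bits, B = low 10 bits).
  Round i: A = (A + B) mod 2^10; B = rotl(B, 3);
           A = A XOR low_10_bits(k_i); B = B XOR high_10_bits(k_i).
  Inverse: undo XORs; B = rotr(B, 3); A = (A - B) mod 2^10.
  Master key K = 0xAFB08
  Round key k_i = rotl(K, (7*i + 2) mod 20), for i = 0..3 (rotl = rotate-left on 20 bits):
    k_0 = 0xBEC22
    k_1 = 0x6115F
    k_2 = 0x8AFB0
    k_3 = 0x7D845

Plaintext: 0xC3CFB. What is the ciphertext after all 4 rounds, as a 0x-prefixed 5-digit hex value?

s_0 = plaintext = 0xC3CFB
s_1 = Round(s_0, k_0) = 0x0A122
s_2 = Round(s_1, k_1) = 0x05496
s_3 = Round(s_2, k_2) = 0xC6E9A
s_4 = Round(s_3, k_3) = 0x7C123

0x7C123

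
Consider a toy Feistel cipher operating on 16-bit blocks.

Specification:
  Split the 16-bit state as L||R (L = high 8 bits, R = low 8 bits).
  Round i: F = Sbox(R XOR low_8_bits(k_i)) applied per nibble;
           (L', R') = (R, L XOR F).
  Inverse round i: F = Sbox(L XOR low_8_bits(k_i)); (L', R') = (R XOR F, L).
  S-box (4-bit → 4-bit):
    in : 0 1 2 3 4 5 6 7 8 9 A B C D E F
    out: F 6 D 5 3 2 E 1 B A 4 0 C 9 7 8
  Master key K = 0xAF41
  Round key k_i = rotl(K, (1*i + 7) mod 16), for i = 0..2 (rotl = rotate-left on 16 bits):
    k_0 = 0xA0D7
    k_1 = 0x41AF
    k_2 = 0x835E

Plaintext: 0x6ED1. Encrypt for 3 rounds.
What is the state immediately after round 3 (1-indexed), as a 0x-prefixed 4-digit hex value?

s_0 = plaintext = 0x6ED1
s_1 = Round(s_0, k_0) = 0xD190
s_2 = Round(s_1, k_1) = 0x9089
s_3 = Round(s_2, k_2) = 0x8901

0x8901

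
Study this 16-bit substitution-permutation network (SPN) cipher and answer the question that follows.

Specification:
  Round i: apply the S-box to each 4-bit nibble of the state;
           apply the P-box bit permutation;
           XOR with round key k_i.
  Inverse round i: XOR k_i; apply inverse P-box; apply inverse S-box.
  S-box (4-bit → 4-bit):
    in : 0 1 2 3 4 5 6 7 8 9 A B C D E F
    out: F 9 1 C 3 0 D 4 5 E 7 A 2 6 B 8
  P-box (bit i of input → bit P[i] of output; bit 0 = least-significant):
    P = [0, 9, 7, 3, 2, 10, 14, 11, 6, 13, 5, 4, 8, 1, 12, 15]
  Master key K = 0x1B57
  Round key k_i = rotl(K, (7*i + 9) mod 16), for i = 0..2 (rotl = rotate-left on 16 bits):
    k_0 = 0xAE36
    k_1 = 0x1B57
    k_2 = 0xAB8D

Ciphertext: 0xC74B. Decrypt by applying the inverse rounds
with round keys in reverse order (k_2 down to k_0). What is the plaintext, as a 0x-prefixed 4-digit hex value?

s_0 = ciphertext = 0xC74B
s_1 = InvRound(s_0, k_2) = 0xC407
s_2 = InvRound(s_1, k_1) = 0x619C
s_3 = InvRound(s_2, k_0) = 0xE799

0xE799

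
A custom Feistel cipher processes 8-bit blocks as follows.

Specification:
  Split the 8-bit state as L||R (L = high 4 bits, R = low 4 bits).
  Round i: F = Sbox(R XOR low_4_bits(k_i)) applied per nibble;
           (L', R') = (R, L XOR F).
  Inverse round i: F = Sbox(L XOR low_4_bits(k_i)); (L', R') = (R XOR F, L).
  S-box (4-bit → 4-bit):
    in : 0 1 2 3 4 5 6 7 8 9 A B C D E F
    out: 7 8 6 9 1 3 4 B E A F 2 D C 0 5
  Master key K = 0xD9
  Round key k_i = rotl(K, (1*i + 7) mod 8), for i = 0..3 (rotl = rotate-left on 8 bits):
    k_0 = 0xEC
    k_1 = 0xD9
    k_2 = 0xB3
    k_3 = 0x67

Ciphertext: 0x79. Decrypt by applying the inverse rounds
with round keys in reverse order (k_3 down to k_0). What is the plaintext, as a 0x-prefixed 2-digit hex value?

s_0 = ciphertext = 0x79
s_1 = InvRound(s_0, k_3) = 0xE7
s_2 = InvRound(s_1, k_2) = 0xBE
s_3 = InvRound(s_2, k_1) = 0x8B
s_4 = InvRound(s_3, k_0) = 0xA8

0xA8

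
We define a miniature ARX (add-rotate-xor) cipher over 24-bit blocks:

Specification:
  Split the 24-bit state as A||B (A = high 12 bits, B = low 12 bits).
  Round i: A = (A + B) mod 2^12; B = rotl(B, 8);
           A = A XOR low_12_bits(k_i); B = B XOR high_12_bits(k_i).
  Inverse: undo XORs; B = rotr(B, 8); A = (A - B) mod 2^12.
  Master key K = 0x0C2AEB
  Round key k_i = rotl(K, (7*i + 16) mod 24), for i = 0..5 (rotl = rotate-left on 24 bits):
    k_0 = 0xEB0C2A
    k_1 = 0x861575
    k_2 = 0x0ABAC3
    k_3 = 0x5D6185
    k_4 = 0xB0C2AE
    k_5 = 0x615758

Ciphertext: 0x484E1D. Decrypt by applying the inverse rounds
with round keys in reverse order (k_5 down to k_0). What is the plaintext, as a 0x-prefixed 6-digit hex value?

0x7ED3FE

s_0 = ciphertext = 0x484E1D
s_1 = InvRound(s_0, k_5) = 0x354088
s_2 = InvRound(s_1, k_4) = 0x9AF84B
s_3 = InvRound(s_2, k_3) = 0xE4D9DD
s_4 = InvRound(s_3, k_2) = 0xD25769
s_5 = InvRound(s_4, k_1) = 0x7C108F
s_6 = InvRound(s_5, k_0) = 0x7ED3FE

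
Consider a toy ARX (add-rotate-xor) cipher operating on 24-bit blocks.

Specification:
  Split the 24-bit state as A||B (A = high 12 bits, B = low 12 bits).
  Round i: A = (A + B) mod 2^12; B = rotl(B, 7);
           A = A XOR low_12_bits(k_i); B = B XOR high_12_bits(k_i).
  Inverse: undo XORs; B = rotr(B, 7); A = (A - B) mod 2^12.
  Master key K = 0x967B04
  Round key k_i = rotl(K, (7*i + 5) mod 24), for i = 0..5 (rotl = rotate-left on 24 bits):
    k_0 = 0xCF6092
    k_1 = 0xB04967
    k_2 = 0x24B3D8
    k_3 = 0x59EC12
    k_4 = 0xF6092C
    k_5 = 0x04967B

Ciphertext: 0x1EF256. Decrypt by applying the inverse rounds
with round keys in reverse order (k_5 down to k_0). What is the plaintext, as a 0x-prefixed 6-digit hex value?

s_0 = ciphertext = 0x1EF256
s_1 = InvRound(s_0, k_5) = 0x3B03E4
s_2 = InvRound(s_1, k_4) = 0xA03099
s_3 = InvRound(s_2, k_3) = 0x5270EA
s_4 = InvRound(s_3, k_2) = 0x2DA425
s_5 = InvRound(s_4, k_1) = 0x77F43E
s_6 = InvRound(s_5, k_0) = 0xEDC911

0xEDC911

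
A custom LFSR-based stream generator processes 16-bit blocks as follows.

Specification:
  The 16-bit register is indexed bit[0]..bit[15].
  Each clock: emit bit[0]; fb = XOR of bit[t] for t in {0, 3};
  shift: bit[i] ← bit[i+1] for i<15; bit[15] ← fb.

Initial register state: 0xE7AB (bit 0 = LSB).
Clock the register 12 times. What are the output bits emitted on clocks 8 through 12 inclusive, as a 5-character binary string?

reg_0 = 0xE7AB
clock 1: out=1, reg = 0x73D5
clock 2: out=1, reg = 0xB9EA
clock 3: out=0, reg = 0xDCF5
clock 4: out=1, reg = 0xEE7A
clock 5: out=0, reg = 0xF73D
clock 6: out=1, reg = 0x7B9E
clock 7: out=0, reg = 0xBDCF
clock 8: out=1, reg = 0x5EE7
clock 9: out=1, reg = 0xAF73
clock 10: out=1, reg = 0xD7B9
clock 11: out=1, reg = 0x6BDC
clock 12: out=0, reg = 0xB5EE

11110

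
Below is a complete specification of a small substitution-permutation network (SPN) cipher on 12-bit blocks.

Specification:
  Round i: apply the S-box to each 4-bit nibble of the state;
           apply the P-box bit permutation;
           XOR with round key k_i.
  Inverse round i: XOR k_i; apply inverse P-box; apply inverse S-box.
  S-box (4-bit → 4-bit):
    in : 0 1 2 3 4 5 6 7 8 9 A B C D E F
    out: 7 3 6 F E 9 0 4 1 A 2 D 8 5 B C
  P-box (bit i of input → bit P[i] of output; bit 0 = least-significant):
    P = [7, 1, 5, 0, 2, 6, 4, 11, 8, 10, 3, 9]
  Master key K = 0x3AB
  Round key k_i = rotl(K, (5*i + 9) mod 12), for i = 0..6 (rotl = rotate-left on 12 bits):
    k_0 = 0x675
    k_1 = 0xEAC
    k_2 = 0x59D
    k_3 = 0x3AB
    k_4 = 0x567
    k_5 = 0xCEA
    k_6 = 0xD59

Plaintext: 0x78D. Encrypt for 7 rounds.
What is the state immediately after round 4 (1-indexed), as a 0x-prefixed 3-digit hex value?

s_0 = plaintext = 0x78D
s_1 = Round(s_0, k_0) = 0x6D9
s_2 = Round(s_1, k_1) = 0xEBB
s_3 = Round(s_2, k_2) = 0xA28
s_4 = Round(s_3, k_3) = 0x77B
s_5 = Round(s_4, k_4) = 0x5DE
s_6 = Round(s_5, k_5) = 0xF7D
s_7 = Round(s_6, k_6) = 0xFE1

0x77B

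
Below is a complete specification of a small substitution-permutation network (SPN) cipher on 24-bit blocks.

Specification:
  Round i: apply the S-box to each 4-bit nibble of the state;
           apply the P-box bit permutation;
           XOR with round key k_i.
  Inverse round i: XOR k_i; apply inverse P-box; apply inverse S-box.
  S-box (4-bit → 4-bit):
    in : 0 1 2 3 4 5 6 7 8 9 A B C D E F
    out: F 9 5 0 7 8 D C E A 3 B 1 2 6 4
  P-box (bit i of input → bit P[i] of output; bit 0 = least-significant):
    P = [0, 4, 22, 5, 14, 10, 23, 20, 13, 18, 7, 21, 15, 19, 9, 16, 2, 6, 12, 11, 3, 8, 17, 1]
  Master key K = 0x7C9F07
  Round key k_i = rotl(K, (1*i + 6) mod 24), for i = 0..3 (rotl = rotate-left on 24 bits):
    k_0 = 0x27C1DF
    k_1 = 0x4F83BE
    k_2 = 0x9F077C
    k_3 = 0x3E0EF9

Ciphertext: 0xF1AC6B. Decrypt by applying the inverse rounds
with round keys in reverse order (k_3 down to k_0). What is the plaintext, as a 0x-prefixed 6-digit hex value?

0x41E070

s_0 = ciphertext = 0xF1AC6B
s_1 = InvRound(s_0, k_3) = 0x7304FE
s_2 = InvRound(s_1, k_2) = 0x93E8FF
s_3 = InvRound(s_2, k_1) = 0xD9EA62
s_4 = InvRound(s_3, k_0) = 0x41E070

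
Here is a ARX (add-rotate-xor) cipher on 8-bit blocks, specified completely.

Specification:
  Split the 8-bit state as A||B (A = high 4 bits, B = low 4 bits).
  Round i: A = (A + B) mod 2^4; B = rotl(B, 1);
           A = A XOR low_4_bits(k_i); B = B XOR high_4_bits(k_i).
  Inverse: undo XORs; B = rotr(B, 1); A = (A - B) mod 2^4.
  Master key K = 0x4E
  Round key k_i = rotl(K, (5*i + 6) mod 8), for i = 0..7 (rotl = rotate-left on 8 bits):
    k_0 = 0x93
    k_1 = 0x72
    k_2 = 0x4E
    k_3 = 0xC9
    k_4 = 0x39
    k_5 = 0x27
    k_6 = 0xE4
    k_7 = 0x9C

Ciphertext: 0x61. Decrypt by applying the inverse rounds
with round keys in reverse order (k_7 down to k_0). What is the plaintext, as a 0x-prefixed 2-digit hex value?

0x21

s_0 = ciphertext = 0x61
s_1 = InvRound(s_0, k_7) = 0x64
s_2 = InvRound(s_1, k_6) = 0xD5
s_3 = InvRound(s_2, k_5) = 0xFB
s_4 = InvRound(s_3, k_4) = 0x24
s_5 = InvRound(s_4, k_3) = 0x74
s_6 = InvRound(s_5, k_2) = 0x90
s_7 = InvRound(s_6, k_1) = 0x0B
s_8 = InvRound(s_7, k_0) = 0x21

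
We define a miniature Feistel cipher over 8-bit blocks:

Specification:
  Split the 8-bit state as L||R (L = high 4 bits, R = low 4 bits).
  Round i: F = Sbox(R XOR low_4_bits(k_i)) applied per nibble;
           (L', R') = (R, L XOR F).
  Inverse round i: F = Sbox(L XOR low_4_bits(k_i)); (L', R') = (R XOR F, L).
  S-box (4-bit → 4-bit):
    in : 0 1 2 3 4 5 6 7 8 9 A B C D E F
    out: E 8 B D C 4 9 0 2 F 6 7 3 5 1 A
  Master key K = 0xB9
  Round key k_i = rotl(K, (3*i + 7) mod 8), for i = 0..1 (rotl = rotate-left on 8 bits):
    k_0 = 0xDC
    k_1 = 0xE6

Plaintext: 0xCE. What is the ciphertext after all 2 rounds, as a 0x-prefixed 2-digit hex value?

0x76

s_0 = plaintext = 0xCE
s_1 = Round(s_0, k_0) = 0xE7
s_2 = Round(s_1, k_1) = 0x76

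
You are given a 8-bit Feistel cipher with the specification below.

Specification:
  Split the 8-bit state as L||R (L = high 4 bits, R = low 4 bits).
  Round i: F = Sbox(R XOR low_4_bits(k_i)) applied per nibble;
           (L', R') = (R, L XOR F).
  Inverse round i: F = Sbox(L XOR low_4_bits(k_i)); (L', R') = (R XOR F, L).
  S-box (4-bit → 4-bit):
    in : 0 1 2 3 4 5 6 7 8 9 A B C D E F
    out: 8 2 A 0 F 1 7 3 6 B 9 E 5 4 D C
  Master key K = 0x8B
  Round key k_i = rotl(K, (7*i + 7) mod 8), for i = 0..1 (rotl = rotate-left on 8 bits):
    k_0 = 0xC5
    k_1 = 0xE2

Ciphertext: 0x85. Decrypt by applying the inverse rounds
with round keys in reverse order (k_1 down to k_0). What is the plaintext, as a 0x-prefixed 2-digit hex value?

s_0 = ciphertext = 0x85
s_1 = InvRound(s_0, k_1) = 0xC8
s_2 = InvRound(s_1, k_0) = 0x3C

0x3C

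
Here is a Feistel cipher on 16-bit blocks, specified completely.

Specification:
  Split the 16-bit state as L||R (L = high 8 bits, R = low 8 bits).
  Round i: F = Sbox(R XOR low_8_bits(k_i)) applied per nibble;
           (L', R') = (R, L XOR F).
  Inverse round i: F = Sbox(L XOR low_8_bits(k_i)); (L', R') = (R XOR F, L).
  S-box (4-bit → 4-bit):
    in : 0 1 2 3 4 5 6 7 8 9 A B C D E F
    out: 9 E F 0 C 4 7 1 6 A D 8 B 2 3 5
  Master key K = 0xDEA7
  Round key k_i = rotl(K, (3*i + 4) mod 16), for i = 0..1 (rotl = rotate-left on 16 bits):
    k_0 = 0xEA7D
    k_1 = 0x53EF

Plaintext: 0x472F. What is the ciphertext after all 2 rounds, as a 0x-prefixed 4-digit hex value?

s_0 = plaintext = 0x472F
s_1 = Round(s_0, k_0) = 0x2F08
s_2 = Round(s_1, k_1) = 0x081E

0x081E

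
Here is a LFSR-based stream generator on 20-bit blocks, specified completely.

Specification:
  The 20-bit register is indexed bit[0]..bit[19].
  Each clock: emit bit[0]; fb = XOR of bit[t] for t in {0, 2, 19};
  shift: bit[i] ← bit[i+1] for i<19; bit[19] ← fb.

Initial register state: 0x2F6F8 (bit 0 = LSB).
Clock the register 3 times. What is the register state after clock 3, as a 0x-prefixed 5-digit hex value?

0x45EDF

reg_0 = 0x2F6F8
clock 1: out=0, reg = 0x17B7C
clock 2: out=0, reg = 0x8BDBE
clock 3: out=0, reg = 0x45EDF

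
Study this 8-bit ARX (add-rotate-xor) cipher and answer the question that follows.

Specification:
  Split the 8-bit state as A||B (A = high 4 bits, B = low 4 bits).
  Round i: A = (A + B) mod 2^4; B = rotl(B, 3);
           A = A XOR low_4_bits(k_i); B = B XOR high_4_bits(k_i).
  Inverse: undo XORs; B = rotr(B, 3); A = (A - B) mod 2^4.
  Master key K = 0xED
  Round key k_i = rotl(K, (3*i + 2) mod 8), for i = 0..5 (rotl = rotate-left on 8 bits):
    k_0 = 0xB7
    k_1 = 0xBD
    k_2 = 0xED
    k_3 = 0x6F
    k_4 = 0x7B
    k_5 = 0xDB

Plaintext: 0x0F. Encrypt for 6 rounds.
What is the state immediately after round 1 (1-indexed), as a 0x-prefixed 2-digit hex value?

s_0 = plaintext = 0x0F
s_1 = Round(s_0, k_0) = 0x84
s_2 = Round(s_1, k_1) = 0x19
s_3 = Round(s_2, k_2) = 0x72
s_4 = Round(s_3, k_3) = 0x67
s_5 = Round(s_4, k_4) = 0x6C
s_6 = Round(s_5, k_5) = 0x9B

0x84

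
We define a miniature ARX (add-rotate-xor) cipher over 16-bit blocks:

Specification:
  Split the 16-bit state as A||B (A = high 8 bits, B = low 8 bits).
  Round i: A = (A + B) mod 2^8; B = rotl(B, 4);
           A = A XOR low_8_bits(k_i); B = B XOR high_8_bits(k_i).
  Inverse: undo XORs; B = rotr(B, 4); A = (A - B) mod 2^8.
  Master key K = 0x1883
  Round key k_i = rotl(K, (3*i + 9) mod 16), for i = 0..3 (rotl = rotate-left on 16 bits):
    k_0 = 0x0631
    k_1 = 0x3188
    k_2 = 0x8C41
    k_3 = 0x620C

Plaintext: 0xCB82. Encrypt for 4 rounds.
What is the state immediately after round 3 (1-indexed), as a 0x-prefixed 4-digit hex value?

0xB4B1

s_0 = plaintext = 0xCB82
s_1 = Round(s_0, k_0) = 0x7C2E
s_2 = Round(s_1, k_1) = 0x22D3
s_3 = Round(s_2, k_2) = 0xB4B1
s_4 = Round(s_3, k_3) = 0x6979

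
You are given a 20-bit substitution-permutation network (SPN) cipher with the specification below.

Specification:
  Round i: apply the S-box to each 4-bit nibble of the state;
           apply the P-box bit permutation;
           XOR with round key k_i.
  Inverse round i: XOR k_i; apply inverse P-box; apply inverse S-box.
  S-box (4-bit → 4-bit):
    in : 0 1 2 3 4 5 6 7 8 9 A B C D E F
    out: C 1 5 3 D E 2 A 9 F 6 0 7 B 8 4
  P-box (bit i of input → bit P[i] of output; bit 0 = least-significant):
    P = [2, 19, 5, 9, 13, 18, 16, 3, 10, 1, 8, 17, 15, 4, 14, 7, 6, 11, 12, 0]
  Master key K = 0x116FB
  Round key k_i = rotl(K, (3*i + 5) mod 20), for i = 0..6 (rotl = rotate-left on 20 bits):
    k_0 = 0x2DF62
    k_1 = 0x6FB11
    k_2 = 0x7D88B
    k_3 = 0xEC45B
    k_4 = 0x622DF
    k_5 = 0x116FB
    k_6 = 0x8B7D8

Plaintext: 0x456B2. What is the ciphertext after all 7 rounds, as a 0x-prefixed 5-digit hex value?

s_0 = plaintext = 0x456B2
s_1 = Round(s_0, k_0) = 0x28F95
s_2 = Round(s_1, k_1) = 0xB48F9
s_3 = Round(s_2, k_2) = 0xC1E2F
s_4 = Round(s_3, k_3) = 0xD7C3B
s_5 = Round(s_4, k_4) = 0x20F0C
s_6 = Round(s_5, k_5) = 0x84717
s_7 = Round(s_6, k_6) = 0x2551B

0x2551B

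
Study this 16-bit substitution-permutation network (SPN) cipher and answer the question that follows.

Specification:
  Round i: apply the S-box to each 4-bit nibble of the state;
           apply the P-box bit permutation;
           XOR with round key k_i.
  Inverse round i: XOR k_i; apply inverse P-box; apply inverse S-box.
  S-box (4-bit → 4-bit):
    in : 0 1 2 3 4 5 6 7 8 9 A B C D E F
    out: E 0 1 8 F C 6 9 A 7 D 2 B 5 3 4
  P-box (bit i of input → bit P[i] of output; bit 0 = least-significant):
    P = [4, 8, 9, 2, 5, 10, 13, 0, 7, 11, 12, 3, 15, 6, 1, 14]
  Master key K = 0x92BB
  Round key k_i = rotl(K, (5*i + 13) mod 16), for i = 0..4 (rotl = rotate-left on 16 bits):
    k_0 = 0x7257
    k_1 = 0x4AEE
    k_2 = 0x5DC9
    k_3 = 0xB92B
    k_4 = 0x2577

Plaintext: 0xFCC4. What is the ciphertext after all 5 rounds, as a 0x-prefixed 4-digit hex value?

s_0 = plaintext = 0xFCC4
s_1 = Round(s_0, k_0) = 0x7DE8
s_2 = Round(s_1, k_1) = 0x9F4A
s_3 = Round(s_2, k_2) = 0xEBBE
s_4 = Round(s_3, k_3) = 0x347B
s_5 = Round(s_4, k_4) = 0x7CDE

0x7CDE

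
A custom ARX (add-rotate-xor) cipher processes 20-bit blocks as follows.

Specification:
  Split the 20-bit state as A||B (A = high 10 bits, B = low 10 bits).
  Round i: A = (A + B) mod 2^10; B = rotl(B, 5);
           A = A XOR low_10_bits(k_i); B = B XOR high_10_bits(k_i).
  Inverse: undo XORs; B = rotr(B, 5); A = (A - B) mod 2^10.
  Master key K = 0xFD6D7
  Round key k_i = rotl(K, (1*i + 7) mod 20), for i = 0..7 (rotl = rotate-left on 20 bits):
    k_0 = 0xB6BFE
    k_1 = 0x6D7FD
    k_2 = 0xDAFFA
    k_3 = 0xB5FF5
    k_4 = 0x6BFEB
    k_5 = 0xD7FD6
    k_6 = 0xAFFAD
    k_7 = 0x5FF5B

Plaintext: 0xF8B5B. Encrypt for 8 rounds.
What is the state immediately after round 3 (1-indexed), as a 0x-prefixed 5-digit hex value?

0x2B066

s_0 = plaintext = 0xF8B5B
s_1 = Round(s_0, k_0) = 0x30DA0
s_2 = Round(s_1, k_1) = 0x679B8
s_3 = Round(s_2, k_2) = 0x2B066
s_4 = Round(s_3, k_3) = 0xB9E14
s_5 = Round(s_4, k_4) = 0xC433F
s_6 = Round(s_5, k_5) = 0x664A6
s_7 = Round(s_6, k_6) = 0x64A7A
s_8 = Round(s_7, k_7) = 0xD5E2C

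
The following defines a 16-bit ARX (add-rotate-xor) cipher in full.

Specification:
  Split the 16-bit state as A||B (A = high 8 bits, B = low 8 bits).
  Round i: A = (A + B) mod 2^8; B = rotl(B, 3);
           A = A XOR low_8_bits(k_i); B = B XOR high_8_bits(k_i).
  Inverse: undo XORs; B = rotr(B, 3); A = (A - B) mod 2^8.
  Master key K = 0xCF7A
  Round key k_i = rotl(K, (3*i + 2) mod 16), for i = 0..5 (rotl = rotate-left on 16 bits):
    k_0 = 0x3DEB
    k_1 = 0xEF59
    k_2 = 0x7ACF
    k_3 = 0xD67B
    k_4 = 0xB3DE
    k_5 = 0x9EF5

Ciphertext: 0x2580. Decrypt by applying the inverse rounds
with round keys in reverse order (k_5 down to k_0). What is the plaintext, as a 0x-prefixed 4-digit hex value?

s_0 = ciphertext = 0x2580
s_1 = InvRound(s_0, k_5) = 0x0DC3
s_2 = InvRound(s_1, k_4) = 0xC50E
s_3 = InvRound(s_2, k_3) = 0xA31B
s_4 = InvRound(s_3, k_2) = 0x402C
s_5 = InvRound(s_4, k_1) = 0xA178
s_6 = InvRound(s_5, k_0) = 0xA2A8

0xA2A8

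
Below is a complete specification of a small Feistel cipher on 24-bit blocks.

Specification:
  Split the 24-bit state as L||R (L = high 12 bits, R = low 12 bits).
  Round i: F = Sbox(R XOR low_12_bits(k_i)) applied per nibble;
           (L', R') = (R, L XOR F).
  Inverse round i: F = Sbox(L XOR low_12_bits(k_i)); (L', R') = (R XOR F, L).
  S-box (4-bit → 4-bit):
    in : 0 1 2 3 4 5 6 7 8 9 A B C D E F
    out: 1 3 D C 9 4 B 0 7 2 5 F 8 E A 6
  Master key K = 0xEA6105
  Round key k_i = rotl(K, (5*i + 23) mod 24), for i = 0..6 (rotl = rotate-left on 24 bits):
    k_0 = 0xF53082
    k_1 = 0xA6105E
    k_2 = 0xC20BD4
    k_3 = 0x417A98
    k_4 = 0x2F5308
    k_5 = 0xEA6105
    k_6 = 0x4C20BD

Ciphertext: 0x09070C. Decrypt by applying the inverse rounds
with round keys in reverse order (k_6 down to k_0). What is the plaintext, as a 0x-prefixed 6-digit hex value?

0xF7B774

s_0 = ciphertext = 0x09070C
s_1 = InvRound(s_0, k_6) = 0x6D2090
s_2 = InvRound(s_1, k_5) = 0x0706D2
s_3 = InvRound(s_2, k_4) = 0xAD5070
s_4 = InvRound(s_3, k_3) = 0x1EEAD5
s_5 = InvRound(s_4, k_2) = 0xF101EE
s_6 = InvRound(s_5, k_1) = 0x774F10
s_7 = InvRound(s_6, k_0) = 0xF7B774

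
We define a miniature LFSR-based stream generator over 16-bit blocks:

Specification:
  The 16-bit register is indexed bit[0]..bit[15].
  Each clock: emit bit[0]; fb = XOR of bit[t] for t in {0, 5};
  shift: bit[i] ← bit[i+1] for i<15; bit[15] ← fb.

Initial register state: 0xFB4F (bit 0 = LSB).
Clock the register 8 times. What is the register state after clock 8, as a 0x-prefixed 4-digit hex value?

reg_0 = 0xFB4F
clock 1: out=1, reg = 0xFDA7
clock 2: out=1, reg = 0x7ED3
clock 3: out=1, reg = 0xBF69
clock 4: out=1, reg = 0x5FB4
clock 5: out=0, reg = 0xAFDA
clock 6: out=0, reg = 0x57ED
clock 7: out=1, reg = 0x2BF6
clock 8: out=0, reg = 0x95FB

0x95FB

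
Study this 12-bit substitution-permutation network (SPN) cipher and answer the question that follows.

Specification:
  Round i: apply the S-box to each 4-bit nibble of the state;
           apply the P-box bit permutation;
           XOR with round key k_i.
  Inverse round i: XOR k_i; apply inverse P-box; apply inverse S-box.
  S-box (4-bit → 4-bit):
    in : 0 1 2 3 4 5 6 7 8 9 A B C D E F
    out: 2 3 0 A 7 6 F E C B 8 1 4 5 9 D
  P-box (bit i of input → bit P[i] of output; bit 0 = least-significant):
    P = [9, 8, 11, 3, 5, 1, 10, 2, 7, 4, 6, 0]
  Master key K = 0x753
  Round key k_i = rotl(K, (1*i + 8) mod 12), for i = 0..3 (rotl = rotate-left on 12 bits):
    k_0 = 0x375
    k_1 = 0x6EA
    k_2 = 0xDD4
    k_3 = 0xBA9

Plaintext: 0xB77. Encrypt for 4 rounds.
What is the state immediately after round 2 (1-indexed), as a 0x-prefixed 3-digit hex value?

s_0 = plaintext = 0xB77
s_1 = Round(s_0, k_0) = 0xEFB
s_2 = Round(s_1, k_1) = 0x04F
s_3 = Round(s_2, k_2) = 0x3EE
s_4 = Round(s_3, k_3) = 0x994

0x04F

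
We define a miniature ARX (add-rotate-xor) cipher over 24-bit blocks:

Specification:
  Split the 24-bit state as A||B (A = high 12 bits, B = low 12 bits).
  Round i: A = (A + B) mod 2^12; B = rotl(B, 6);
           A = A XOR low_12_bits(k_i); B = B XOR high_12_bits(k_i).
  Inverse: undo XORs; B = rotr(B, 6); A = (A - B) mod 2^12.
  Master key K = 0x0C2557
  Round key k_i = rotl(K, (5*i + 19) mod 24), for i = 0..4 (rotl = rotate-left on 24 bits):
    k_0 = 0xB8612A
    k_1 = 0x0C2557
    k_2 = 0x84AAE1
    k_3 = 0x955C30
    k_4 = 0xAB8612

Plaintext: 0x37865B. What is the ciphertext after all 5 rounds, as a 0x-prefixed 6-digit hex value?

s_0 = plaintext = 0x37865B
s_1 = Round(s_0, k_0) = 0x8F9D5F
s_2 = Round(s_1, k_1) = 0x30F737
s_3 = Round(s_2, k_2) = 0x0A7596
s_4 = Round(s_3, k_3) = 0xA0DCC3
s_5 = Round(s_4, k_4) = 0x0C2A4B

0x0C2A4B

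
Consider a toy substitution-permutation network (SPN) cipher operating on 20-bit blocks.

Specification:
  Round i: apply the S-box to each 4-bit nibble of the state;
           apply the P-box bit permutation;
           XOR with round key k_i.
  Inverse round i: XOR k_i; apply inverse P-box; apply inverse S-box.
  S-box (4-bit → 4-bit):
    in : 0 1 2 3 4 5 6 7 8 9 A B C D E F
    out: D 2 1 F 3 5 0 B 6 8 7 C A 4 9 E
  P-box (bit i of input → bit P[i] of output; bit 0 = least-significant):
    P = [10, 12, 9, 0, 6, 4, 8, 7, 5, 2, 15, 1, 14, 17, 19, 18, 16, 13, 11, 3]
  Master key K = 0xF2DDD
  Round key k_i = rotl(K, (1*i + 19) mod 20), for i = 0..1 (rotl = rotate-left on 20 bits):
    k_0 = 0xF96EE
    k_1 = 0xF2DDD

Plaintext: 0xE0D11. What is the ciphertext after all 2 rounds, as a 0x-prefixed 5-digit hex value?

s_0 = plaintext = 0xE0D11
s_1 = Round(s_0, k_0) = 0x246F6
s_2 = Round(s_1, k_1) = 0xC6C4D

0xC6C4D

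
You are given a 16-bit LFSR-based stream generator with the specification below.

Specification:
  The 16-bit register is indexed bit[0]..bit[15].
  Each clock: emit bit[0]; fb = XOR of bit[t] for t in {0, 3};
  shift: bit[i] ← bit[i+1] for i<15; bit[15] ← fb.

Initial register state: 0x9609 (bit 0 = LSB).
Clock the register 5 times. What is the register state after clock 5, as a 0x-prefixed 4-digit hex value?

reg_0 = 0x9609
clock 1: out=1, reg = 0x4B04
clock 2: out=0, reg = 0x2582
clock 3: out=0, reg = 0x12C1
clock 4: out=1, reg = 0x8960
clock 5: out=0, reg = 0x44B0

0x44B0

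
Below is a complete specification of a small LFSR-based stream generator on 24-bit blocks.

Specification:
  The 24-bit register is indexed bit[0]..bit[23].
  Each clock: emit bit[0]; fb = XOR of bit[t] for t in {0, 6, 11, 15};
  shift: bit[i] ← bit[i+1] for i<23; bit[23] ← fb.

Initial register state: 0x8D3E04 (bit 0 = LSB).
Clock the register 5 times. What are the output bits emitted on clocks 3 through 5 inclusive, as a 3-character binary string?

reg_0 = 0x8D3E04
clock 1: out=0, reg = 0xC69F02
clock 2: out=0, reg = 0x634F81
clock 3: out=1, reg = 0x31A7C0
clock 4: out=0, reg = 0x18D3E0
clock 5: out=0, reg = 0x0C69F0

100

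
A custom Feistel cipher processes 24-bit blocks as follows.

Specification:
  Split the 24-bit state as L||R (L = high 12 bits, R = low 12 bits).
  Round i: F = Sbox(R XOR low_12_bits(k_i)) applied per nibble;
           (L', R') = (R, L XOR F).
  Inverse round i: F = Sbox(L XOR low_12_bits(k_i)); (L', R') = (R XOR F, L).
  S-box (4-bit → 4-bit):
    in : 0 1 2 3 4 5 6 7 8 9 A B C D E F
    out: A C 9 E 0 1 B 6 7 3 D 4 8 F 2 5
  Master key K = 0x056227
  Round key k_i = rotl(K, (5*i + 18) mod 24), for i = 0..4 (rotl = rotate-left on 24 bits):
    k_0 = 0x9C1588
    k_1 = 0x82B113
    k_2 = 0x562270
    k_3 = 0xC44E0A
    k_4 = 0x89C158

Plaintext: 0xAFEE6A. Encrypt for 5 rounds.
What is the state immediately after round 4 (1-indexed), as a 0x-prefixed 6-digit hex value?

s_0 = plaintext = 0xAFEE6A
s_1 = Round(s_0, k_0) = 0xE6AED7
s_2 = Round(s_1, k_1) = 0xED7BEA
s_3 = Round(s_2, k_2) = 0xBEADEA
s_4 = Round(s_3, k_3) = 0xDEA5C0
s_5 = Round(s_4, k_4) = 0x5C0DDD

0xDEA5C0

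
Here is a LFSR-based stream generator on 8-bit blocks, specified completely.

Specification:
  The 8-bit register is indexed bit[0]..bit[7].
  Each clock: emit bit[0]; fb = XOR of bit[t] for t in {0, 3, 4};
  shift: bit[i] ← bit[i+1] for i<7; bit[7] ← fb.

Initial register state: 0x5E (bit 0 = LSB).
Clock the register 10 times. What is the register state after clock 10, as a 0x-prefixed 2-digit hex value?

reg_0 = 0x5E
clock 1: out=0, reg = 0x2F
clock 2: out=1, reg = 0x17
clock 3: out=1, reg = 0x0B
clock 4: out=1, reg = 0x05
clock 5: out=1, reg = 0x82
clock 6: out=0, reg = 0x41
clock 7: out=1, reg = 0xA0
clock 8: out=0, reg = 0x50
clock 9: out=0, reg = 0xA8
clock 10: out=0, reg = 0xD4

0xD4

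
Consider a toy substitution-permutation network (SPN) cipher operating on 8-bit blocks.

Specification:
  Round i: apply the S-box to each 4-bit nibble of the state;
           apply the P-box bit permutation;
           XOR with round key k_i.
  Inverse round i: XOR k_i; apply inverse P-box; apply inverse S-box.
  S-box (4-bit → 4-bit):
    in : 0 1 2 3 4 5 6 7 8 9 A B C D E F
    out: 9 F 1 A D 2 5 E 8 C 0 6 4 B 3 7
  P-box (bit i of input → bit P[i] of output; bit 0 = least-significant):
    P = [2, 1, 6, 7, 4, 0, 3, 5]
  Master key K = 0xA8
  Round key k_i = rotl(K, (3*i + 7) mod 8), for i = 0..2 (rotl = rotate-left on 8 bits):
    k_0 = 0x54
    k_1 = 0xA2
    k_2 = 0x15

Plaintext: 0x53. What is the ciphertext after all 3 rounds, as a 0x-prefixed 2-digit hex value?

0xD2

s_0 = plaintext = 0x53
s_1 = Round(s_0, k_0) = 0xD7
s_2 = Round(s_1, k_1) = 0x51
s_3 = Round(s_2, k_2) = 0xD2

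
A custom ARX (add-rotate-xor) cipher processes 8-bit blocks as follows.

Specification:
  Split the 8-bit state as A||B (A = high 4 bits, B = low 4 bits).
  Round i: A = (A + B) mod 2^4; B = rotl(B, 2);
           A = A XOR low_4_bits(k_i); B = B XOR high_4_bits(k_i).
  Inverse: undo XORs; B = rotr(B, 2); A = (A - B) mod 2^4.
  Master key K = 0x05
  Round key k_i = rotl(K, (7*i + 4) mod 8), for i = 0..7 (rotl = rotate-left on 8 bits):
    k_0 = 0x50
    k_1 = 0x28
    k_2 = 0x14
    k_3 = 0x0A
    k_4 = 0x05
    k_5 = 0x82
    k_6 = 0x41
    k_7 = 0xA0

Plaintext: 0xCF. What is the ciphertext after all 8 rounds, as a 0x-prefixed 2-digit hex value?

0xAF

s_0 = plaintext = 0xCF
s_1 = Round(s_0, k_0) = 0xBA
s_2 = Round(s_1, k_1) = 0xD8
s_3 = Round(s_2, k_2) = 0x13
s_4 = Round(s_3, k_3) = 0xEC
s_5 = Round(s_4, k_4) = 0xF3
s_6 = Round(s_5, k_5) = 0x04
s_7 = Round(s_6, k_6) = 0x55
s_8 = Round(s_7, k_7) = 0xAF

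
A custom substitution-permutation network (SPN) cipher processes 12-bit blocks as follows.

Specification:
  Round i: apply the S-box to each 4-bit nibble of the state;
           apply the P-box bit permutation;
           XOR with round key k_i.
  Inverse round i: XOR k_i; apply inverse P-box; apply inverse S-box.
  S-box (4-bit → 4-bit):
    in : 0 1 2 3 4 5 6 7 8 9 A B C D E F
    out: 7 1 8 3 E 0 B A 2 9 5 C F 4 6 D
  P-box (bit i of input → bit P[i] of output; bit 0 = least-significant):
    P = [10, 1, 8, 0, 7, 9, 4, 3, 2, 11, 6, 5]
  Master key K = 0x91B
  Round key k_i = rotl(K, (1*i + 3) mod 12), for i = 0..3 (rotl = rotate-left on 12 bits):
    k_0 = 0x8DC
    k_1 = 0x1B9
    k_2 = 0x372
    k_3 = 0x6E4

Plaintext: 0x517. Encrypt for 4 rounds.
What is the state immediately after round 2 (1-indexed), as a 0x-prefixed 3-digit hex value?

0xCB8

s_0 = plaintext = 0x517
s_1 = Round(s_0, k_0) = 0x85F
s_2 = Round(s_1, k_1) = 0xCB8
s_3 = Round(s_2, k_2) = 0xB0C
s_4 = Round(s_3, k_3) = 0x117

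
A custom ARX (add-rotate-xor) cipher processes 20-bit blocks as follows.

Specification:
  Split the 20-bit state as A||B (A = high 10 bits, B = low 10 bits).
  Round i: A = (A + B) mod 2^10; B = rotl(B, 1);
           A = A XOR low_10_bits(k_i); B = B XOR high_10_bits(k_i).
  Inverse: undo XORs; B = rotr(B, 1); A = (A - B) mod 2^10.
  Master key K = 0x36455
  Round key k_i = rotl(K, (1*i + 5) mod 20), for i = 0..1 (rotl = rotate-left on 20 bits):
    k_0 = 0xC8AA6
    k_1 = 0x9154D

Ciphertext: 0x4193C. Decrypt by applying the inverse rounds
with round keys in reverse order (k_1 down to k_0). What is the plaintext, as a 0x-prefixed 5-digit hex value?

0x7684F

s_0 = ciphertext = 0x4193C
s_1 = InvRound(s_0, k_1) = 0x23FBC
s_2 = InvRound(s_1, k_0) = 0x7684F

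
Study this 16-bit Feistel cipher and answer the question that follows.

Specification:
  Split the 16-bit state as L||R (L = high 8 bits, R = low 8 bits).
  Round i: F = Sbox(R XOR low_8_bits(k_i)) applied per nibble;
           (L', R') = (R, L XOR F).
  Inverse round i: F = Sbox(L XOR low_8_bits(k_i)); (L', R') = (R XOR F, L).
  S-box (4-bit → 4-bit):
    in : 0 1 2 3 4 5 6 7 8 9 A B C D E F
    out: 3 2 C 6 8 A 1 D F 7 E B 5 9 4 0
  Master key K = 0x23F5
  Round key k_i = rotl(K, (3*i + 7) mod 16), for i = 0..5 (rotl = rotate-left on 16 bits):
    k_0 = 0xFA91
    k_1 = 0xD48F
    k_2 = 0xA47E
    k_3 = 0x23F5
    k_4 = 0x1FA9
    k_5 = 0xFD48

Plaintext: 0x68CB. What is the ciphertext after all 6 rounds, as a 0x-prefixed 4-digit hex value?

s_0 = plaintext = 0x68CB
s_1 = Round(s_0, k_0) = 0xCBC6
s_2 = Round(s_1, k_1) = 0xC64C
s_3 = Round(s_2, k_2) = 0x4CAA
s_4 = Round(s_3, k_3) = 0xAAEC
s_5 = Round(s_4, k_4) = 0xEC20
s_6 = Round(s_5, k_5) = 0x20F3

0x20F3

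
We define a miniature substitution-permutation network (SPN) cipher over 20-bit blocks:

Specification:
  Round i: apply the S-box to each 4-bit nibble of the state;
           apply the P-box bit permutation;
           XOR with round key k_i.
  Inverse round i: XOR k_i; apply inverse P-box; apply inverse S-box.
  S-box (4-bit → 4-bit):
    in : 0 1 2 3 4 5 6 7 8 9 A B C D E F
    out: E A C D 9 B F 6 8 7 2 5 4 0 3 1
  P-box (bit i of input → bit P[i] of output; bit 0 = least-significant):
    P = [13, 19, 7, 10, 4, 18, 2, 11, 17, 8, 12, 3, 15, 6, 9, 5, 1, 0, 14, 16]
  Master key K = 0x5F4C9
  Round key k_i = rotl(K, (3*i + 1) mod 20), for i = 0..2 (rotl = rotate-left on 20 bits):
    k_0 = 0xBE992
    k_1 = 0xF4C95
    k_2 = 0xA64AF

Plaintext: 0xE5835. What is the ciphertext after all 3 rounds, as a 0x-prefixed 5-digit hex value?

s_0 = plaintext = 0xE5835
s_1 = Round(s_0, k_0) = 0x345ED
s_2 = Round(s_1, k_1) = 0x88DAF
s_3 = Round(s_2, k_2) = 0xF448F

0xF448F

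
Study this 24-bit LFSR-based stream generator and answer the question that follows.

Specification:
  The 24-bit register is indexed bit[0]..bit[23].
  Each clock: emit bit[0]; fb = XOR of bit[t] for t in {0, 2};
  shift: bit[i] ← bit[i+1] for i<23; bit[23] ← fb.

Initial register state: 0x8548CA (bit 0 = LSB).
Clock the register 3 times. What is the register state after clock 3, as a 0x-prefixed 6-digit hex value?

reg_0 = 0x8548CA
clock 1: out=0, reg = 0x42A465
clock 2: out=1, reg = 0x215232
clock 3: out=0, reg = 0x10A919

0x10A919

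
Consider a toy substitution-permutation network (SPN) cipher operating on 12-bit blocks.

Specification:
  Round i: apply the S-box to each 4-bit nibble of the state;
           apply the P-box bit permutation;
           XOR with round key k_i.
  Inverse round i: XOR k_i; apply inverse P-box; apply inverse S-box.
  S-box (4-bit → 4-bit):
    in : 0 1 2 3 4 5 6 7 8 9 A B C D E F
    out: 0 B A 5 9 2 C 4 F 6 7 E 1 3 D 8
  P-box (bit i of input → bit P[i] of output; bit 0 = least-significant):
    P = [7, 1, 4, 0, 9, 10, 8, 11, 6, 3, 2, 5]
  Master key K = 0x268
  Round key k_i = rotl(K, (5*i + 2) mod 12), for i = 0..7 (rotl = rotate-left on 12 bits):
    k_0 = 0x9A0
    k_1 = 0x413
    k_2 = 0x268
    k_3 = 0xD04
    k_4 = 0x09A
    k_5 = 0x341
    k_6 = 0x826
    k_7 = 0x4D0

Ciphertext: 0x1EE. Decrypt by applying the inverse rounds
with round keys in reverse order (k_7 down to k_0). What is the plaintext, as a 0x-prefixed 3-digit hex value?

s_0 = ciphertext = 0x1EE
s_1 = InvRound(s_0, k_7) = 0xB99
s_2 = InvRound(s_1, k_6) = 0xB38
s_3 = InvRound(s_2, k_5) = 0x1F6
s_4 = InvRound(s_3, k_4) = 0x870
s_5 = InvRound(s_4, k_3) = 0xE97
s_6 = InvRound(s_5, k_2) = 0x828
s_7 = InvRound(s_6, k_1) = 0x22B
s_8 = InvRound(s_7, k_0) = 0x5E1

0x5E1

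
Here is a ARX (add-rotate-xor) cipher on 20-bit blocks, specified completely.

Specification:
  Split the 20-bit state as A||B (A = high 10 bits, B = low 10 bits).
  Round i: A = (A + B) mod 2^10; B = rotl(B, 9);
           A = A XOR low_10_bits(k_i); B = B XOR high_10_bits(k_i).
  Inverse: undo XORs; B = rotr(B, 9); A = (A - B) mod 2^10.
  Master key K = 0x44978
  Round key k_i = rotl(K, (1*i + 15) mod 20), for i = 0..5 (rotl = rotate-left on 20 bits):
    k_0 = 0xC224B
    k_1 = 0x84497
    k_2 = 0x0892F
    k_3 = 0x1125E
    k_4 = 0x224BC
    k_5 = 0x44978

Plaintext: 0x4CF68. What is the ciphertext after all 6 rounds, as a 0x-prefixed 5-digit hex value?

s_0 = plaintext = 0x4CF68
s_1 = Round(s_0, k_0) = 0xB42BC
s_2 = Round(s_1, k_1) = 0x46F4F
s_3 = Round(s_2, k_2) = 0x51785
s_4 = Round(s_3, k_3) = 0xA5386
s_5 = Round(s_4, k_4) = 0xA994A
s_6 = Round(s_5, k_5) = 0xA21B7

0xA21B7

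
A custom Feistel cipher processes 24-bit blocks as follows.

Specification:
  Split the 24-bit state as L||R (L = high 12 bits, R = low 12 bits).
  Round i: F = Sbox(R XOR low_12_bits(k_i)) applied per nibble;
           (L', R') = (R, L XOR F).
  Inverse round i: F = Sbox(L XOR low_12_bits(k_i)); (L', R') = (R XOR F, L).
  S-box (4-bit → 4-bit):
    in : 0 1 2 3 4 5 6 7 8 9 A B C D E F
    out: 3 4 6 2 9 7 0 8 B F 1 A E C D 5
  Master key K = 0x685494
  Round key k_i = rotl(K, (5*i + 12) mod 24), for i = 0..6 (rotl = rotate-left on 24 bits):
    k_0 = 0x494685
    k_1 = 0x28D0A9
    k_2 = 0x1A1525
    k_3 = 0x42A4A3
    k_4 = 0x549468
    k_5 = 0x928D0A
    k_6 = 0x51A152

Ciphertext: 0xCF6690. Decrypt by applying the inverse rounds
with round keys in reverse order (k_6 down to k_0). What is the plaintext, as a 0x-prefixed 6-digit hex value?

0xAF9F9A

s_0 = ciphertext = 0xCF6690
s_1 = InvRound(s_0, k_6) = 0xA89CF6
s_2 = InvRound(s_1, k_5) = 0x444A89
s_3 = InvRound(s_2, k_4) = 0x9E7444
s_4 = InvRound(s_3, k_3) = 0x8DD9E7
s_5 = InvRound(s_4, k_2) = 0x5BC8DD
s_6 = InvRound(s_5, k_1) = 0xF9A5BC
s_7 = InvRound(s_6, k_0) = 0xAF9F9A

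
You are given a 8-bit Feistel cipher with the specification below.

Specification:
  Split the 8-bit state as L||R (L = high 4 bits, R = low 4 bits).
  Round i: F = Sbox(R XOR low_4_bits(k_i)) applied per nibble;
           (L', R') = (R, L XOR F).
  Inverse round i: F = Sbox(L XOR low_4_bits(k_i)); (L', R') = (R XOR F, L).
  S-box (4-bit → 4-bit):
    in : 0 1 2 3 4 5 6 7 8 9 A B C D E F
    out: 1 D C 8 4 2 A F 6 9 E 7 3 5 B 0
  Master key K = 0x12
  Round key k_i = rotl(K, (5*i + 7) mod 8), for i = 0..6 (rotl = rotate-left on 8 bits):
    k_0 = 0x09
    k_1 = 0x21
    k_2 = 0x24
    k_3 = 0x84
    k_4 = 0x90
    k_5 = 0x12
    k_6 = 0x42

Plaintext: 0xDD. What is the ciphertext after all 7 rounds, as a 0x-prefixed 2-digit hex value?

s_0 = plaintext = 0xDD
s_1 = Round(s_0, k_0) = 0xD9
s_2 = Round(s_1, k_1) = 0x9B
s_3 = Round(s_2, k_2) = 0xB9
s_4 = Round(s_3, k_3) = 0x9E
s_5 = Round(s_4, k_4) = 0xE2
s_6 = Round(s_5, k_5) = 0x2F
s_7 = Round(s_6, k_6) = 0xF7

0xF7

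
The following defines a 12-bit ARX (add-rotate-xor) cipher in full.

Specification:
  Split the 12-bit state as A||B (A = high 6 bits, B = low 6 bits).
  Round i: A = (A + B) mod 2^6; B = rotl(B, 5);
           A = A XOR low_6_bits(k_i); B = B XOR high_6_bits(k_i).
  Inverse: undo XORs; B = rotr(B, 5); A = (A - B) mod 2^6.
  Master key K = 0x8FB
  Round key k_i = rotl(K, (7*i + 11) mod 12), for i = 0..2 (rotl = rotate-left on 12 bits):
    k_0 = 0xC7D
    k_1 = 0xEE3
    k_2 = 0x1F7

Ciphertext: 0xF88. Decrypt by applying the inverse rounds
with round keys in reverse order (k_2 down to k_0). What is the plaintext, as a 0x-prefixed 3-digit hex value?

0x2F5

s_0 = ciphertext = 0xF88
s_1 = InvRound(s_0, k_2) = 0xADE
s_2 = InvRound(s_1, k_1) = 0xF4B
s_3 = InvRound(s_2, k_0) = 0x2F5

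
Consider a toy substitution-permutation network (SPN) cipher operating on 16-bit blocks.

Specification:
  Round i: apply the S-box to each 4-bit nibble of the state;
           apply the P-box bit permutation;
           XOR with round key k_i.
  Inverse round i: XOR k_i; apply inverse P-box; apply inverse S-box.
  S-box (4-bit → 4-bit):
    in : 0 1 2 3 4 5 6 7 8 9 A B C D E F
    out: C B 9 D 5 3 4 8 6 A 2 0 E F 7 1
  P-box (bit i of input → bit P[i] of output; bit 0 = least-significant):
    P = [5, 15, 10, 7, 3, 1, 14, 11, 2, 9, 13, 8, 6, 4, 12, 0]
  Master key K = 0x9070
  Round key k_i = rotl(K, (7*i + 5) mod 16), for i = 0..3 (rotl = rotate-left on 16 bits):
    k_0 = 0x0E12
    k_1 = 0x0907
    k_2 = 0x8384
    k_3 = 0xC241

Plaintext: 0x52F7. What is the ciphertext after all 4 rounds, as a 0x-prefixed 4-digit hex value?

0x61DE

s_0 = plaintext = 0x52F7
s_1 = Round(s_0, k_0) = 0x0FCE
s_2 = Round(s_1, k_1) = 0xD520
s_3 = Round(s_2, k_2) = 0x9D59
s_4 = Round(s_3, k_3) = 0x61DE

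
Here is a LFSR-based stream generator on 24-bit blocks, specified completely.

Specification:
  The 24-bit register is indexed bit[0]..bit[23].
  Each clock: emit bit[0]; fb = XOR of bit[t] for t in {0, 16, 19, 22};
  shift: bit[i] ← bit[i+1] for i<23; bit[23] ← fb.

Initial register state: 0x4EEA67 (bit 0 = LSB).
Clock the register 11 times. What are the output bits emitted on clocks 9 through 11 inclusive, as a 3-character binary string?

reg_0 = 0x4EEA67
clock 1: out=1, reg = 0xA77533
clock 2: out=1, reg = 0x53BA99
clock 3: out=1, reg = 0xA9DD4C
clock 4: out=0, reg = 0x54EEA6
clock 5: out=0, reg = 0xAA7753
clock 6: out=1, reg = 0x553BA9
clock 7: out=1, reg = 0xAA9DD4
clock 8: out=0, reg = 0xD54EEA
clock 9: out=0, reg = 0x6AA775
clock 10: out=1, reg = 0xB553BA
clock 11: out=0, reg = 0xDAA9DD

010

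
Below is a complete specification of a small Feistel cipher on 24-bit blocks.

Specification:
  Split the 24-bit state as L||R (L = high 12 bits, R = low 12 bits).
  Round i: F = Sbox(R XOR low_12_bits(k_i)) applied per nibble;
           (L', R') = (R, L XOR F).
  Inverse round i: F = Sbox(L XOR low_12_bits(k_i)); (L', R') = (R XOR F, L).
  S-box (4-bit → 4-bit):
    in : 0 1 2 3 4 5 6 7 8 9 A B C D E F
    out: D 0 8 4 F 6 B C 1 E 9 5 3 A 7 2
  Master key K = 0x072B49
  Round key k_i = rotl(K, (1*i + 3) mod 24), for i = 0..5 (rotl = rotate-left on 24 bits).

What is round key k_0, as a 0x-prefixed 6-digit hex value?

K = 0x072B49
k_0 = rotl(K, (1*0+3) mod 24) = rotl(K, 3) = 0x395A48

0x395A48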